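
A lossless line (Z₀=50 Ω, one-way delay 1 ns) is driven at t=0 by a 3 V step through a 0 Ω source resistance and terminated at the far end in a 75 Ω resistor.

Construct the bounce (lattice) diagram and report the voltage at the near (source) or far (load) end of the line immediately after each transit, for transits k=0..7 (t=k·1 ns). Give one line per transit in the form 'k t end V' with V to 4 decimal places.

Γ_L=0.200000, Γ_S=-1.000000; launch V₁=3·50/50=3.000000
k=0 src: V=3.0000
k=1 load: inc=3.000000, refl=3.000000·0.200000=0.6000; V=0.000000+3.000000+0.600000=3.6000
k=2 src: inc=0.600000, refl=0.600000·-1.000000=-0.6000; V=3.000000+0.600000+-0.600000=3.0000
k=3 load: inc=-0.600000, refl=-0.600000·0.200000=-0.1200; V=3.600000+-0.600000+-0.120000=2.8800
k=4 src: inc=-0.120000, refl=-0.120000·-1.000000=0.1200; V=3.000000+-0.120000+0.120000=3.0000
k=5 load: inc=0.120000, refl=0.120000·0.200000=0.0240; V=2.880000+0.120000+0.024000=3.0240
k=6 src: inc=0.024000, refl=0.024000·-1.000000=-0.0240; V=3.000000+0.024000+-0.024000=3.0000
k=7 load: inc=-0.024000, refl=-0.024000·0.200000=-0.0048; V=3.024000+-0.024000+-0.004800=2.9952

0 0 source 3.0000
1 1 load 3.6000
2 2 source 3.0000
3 3 load 2.8800
4 4 source 3.0000
5 5 load 3.0240
6 6 source 3.0000
7 7 load 2.9952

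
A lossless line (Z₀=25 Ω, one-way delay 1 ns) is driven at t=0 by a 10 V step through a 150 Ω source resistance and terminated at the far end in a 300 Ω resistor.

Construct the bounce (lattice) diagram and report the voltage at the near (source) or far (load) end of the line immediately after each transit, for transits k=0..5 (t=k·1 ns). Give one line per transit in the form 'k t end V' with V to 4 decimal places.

Γ_L=0.846154, Γ_S=0.714286; launch V₁=10·25/175=1.428571
k=0 src: V=1.4286
k=1 load: inc=1.428571, refl=1.428571·0.846154=1.2088; V=0.000000+1.428571+1.208791=2.6374
k=2 src: inc=1.208791, refl=1.208791·0.714286=0.8634; V=1.428571+1.208791+0.863422=3.5008
k=3 load: inc=0.863422, refl=0.863422·0.846154=0.7306; V=2.637363+0.863422+0.730588=4.2314
k=4 src: inc=0.730588, refl=0.730588·0.714286=0.5218; V=3.500785+0.730588+0.521849=4.7532
k=5 load: inc=0.521849, refl=0.521849·0.846154=0.4416; V=4.231373+0.521849+0.441564=5.1948

0 0 source 1.4286
1 1 load 2.6374
2 2 source 3.5008
3 3 load 4.2314
4 4 source 4.7532
5 5 load 5.1948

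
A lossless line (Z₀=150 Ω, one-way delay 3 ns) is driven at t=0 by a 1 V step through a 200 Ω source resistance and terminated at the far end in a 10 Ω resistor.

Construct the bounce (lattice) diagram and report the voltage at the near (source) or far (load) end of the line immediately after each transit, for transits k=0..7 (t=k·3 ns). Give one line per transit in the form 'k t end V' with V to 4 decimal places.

0 0 source 0.4286
1 3 load 0.0536
2 6 source 0.0000
3 9 load 0.0469
4 12 source 0.0536
5 15 load 0.0477
6 18 source 0.0469
7 21 load 0.0476

Γ_L=-0.875000, Γ_S=0.142857; launch V₁=1·150/350=0.428571
k=0 src: V=0.4286
k=1 load: inc=0.428571, refl=0.428571·-0.875000=-0.3750; V=0.000000+0.428571+-0.375000=0.0536
k=2 src: inc=-0.375000, refl=-0.375000·0.142857=-0.0536; V=0.428571+-0.375000+-0.053571=0.0000
k=3 load: inc=-0.053571, refl=-0.053571·-0.875000=0.0469; V=0.053571+-0.053571+0.046875=0.0469
k=4 src: inc=0.046875, refl=0.046875·0.142857=0.0067; V=0.000000+0.046875+0.006696=0.0536
k=5 load: inc=0.006696, refl=0.006696·-0.875000=-0.0059; V=0.046875+0.006696+-0.005859=0.0477
k=6 src: inc=-0.005859, refl=-0.005859·0.142857=-0.0008; V=0.053571+-0.005859+-0.000837=0.0469
k=7 load: inc=-0.000837, refl=-0.000837·-0.875000=0.0007; V=0.047712+-0.000837+0.000732=0.0476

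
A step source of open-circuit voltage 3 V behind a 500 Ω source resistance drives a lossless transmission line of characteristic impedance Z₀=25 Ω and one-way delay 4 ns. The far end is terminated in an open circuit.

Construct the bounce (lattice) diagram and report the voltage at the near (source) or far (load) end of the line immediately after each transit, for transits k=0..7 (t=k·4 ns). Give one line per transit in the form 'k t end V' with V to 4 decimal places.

0 0 source 0.1429
1 4 load 0.2857
2 8 source 0.4150
3 12 load 0.5442
4 16 source 0.6612
5 20 load 0.7781
6 24 source 0.8839
7 28 load 0.9897

Γ_L=1.000000, Γ_S=0.904762; launch V₁=3·25/525=0.142857
k=0 src: V=0.1429
k=1 load: inc=0.142857, refl=0.142857·1.000000=0.1429; V=0.000000+0.142857+0.142857=0.2857
k=2 src: inc=0.142857, refl=0.142857·0.904762=0.1293; V=0.142857+0.142857+0.129252=0.4150
k=3 load: inc=0.129252, refl=0.129252·1.000000=0.1293; V=0.285714+0.129252+0.129252=0.5442
k=4 src: inc=0.129252, refl=0.129252·0.904762=0.1169; V=0.414966+0.129252+0.116942=0.6612
k=5 load: inc=0.116942, refl=0.116942·1.000000=0.1169; V=0.544218+0.116942+0.116942=0.7781
k=6 src: inc=0.116942, refl=0.116942·0.904762=0.1058; V=0.661160+0.116942+0.105805=0.8839
k=7 load: inc=0.105805, refl=0.105805·1.000000=0.1058; V=0.778102+0.105805+0.105805=0.9897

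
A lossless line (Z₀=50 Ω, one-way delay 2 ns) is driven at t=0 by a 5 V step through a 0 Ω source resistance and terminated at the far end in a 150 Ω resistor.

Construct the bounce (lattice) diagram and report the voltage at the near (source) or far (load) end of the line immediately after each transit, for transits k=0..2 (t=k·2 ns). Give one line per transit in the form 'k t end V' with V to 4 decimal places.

Γ_L=0.500000, Γ_S=-1.000000; launch V₁=5·50/50=5.000000
k=0 src: V=5.0000
k=1 load: inc=5.000000, refl=5.000000·0.500000=2.5000; V=0.000000+5.000000+2.500000=7.5000
k=2 src: inc=2.500000, refl=2.500000·-1.000000=-2.5000; V=5.000000+2.500000+-2.500000=5.0000

0 0 source 5.0000
1 2 load 7.5000
2 4 source 5.0000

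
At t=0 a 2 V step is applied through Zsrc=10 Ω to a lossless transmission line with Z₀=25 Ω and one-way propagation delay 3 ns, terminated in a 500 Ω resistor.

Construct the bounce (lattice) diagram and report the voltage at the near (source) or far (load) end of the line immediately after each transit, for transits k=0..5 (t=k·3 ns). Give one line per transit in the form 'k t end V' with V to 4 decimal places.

0 0 source 1.4286
1 3 load 2.7211
2 6 source 2.1672
3 9 load 1.6660
4 12 source 1.8808
5 15 load 2.0751

Γ_L=0.904762, Γ_S=-0.428571; launch V₁=2·25/35=1.428571
k=0 src: V=1.4286
k=1 load: inc=1.428571, refl=1.428571·0.904762=1.2925; V=0.000000+1.428571+1.292517=2.7211
k=2 src: inc=1.292517, refl=1.292517·-0.428571=-0.5539; V=1.428571+1.292517+-0.553936=2.1672
k=3 load: inc=-0.553936, refl=-0.553936·0.904762=-0.5012; V=2.721088+-0.553936+-0.501180=1.6660
k=4 src: inc=-0.501180, refl=-0.501180·-0.428571=0.2148; V=2.167153+-0.501180+0.214791=1.8808
k=5 load: inc=0.214791, refl=0.214791·0.904762=0.1943; V=1.665973+0.214791+0.194335=2.0751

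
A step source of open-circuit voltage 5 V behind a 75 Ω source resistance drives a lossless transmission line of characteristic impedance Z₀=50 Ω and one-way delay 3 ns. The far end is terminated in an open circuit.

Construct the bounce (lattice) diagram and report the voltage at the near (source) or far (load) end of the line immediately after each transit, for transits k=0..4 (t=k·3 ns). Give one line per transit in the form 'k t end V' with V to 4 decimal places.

Γ_L=1.000000, Γ_S=0.200000; launch V₁=5·50/125=2.000000
k=0 src: V=2.0000
k=1 load: inc=2.000000, refl=2.000000·1.000000=2.0000; V=0.000000+2.000000+2.000000=4.0000
k=2 src: inc=2.000000, refl=2.000000·0.200000=0.4000; V=2.000000+2.000000+0.400000=4.4000
k=3 load: inc=0.400000, refl=0.400000·1.000000=0.4000; V=4.000000+0.400000+0.400000=4.8000
k=4 src: inc=0.400000, refl=0.400000·0.200000=0.0800; V=4.400000+0.400000+0.080000=4.8800

0 0 source 2.0000
1 3 load 4.0000
2 6 source 4.4000
3 9 load 4.8000
4 12 source 4.8800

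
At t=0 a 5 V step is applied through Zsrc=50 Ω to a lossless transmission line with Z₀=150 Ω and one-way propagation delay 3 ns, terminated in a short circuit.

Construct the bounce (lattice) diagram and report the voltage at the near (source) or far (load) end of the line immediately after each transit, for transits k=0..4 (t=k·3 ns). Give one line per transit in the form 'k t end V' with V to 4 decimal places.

Γ_L=-1.000000, Γ_S=-0.500000; launch V₁=5·150/200=3.750000
k=0 src: V=3.7500
k=1 load: inc=3.750000, refl=3.750000·-1.000000=-3.7500; V=0.000000+3.750000+-3.750000=0.0000
k=2 src: inc=-3.750000, refl=-3.750000·-0.500000=1.8750; V=3.750000+-3.750000+1.875000=1.8750
k=3 load: inc=1.875000, refl=1.875000·-1.000000=-1.8750; V=0.000000+1.875000+-1.875000=0.0000
k=4 src: inc=-1.875000, refl=-1.875000·-0.500000=0.9375; V=1.875000+-1.875000+0.937500=0.9375

0 0 source 3.7500
1 3 load 0.0000
2 6 source 1.8750
3 9 load 0.0000
4 12 source 0.9375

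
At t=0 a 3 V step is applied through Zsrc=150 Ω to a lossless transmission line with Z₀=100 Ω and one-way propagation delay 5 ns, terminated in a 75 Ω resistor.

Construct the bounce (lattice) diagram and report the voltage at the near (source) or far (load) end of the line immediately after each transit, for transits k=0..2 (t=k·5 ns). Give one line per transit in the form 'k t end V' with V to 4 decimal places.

Γ_L=-0.142857, Γ_S=0.200000; launch V₁=3·100/250=1.200000
k=0 src: V=1.2000
k=1 load: inc=1.200000, refl=1.200000·-0.142857=-0.1714; V=0.000000+1.200000+-0.171429=1.0286
k=2 src: inc=-0.171429, refl=-0.171429·0.200000=-0.0343; V=1.200000+-0.171429+-0.034286=0.9943

0 0 source 1.2000
1 5 load 1.0286
2 10 source 0.9943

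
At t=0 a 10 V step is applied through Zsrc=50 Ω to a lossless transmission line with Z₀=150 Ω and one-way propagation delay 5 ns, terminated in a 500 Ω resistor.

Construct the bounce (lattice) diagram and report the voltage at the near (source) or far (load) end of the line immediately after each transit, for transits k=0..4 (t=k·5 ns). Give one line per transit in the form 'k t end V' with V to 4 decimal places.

Γ_L=0.538462, Γ_S=-0.500000; launch V₁=10·150/200=7.500000
k=0 src: V=7.5000
k=1 load: inc=7.500000, refl=7.500000·0.538462=4.0385; V=0.000000+7.500000+4.038462=11.5385
k=2 src: inc=4.038462, refl=4.038462·-0.500000=-2.0192; V=7.500000+4.038462+-2.019231=9.5192
k=3 load: inc=-2.019231, refl=-2.019231·0.538462=-1.0873; V=11.538462+-2.019231+-1.087278=8.4320
k=4 src: inc=-1.087278, refl=-1.087278·-0.500000=0.5436; V=9.519231+-1.087278+0.543639=8.9756

0 0 source 7.5000
1 5 load 11.5385
2 10 source 9.5192
3 15 load 8.4320
4 20 source 8.9756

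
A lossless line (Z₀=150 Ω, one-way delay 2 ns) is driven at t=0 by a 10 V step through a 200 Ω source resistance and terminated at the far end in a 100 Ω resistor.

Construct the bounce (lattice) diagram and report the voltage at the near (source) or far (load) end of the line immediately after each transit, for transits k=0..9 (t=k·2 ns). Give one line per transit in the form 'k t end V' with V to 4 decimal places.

Γ_L=-0.200000, Γ_S=0.142857; launch V₁=10·150/350=4.285714
k=0 src: V=4.2857
k=1 load: inc=4.285714, refl=4.285714·-0.200000=-0.8571; V=0.000000+4.285714+-0.857143=3.4286
k=2 src: inc=-0.857143, refl=-0.857143·0.142857=-0.1224; V=4.285714+-0.857143+-0.122449=3.3061
k=3 load: inc=-0.122449, refl=-0.122449·-0.200000=0.0245; V=3.428571+-0.122449+0.024490=3.3306
k=4 src: inc=0.024490, refl=0.024490·0.142857=0.0035; V=3.306122+0.024490+0.003499=3.3341
k=5 load: inc=0.003499, refl=0.003499·-0.200000=-0.0007; V=3.330612+0.003499+-0.000700=3.3334
k=6 src: inc=-0.000700, refl=-0.000700·0.142857=-0.0001; V=3.334111+-0.000700+-0.000100=3.3333
k=7 load: inc=-0.000100, refl=-0.000100·-0.200000=0.0000; V=3.333411+-0.000100+0.000020=3.3333
k=8 src: inc=0.000020, refl=0.000020·0.142857=0.0000; V=3.333311+0.000020+0.000003=3.3333
k=9 load: inc=0.000003, refl=0.000003·-0.200000=-0.0000; V=3.333331+0.000003+-0.000001=3.3333

0 0 source 4.2857
1 2 load 3.4286
2 4 source 3.3061
3 6 load 3.3306
4 8 source 3.3341
5 10 load 3.3334
6 12 source 3.3333
7 14 load 3.3333
8 16 source 3.3333
9 18 load 3.3333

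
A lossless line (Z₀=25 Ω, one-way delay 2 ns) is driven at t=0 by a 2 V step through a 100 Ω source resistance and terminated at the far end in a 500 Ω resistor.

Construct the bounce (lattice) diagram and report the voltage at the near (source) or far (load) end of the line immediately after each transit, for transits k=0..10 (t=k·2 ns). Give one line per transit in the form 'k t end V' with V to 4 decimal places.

0 0 source 0.4000
1 2 load 0.7619
2 4 source 0.9790
3 6 load 1.1755
4 8 source 1.2934
5 10 load 1.4000
6 12 source 1.4640
7 14 load 1.5219
8 16 source 1.5567
9 18 load 1.5881
10 20 source 1.6070

Γ_L=0.904762, Γ_S=0.600000; launch V₁=2·25/125=0.400000
k=0 src: V=0.4000
k=1 load: inc=0.400000, refl=0.400000·0.904762=0.3619; V=0.000000+0.400000+0.361905=0.7619
k=2 src: inc=0.361905, refl=0.361905·0.600000=0.2171; V=0.400000+0.361905+0.217143=0.9790
k=3 load: inc=0.217143, refl=0.217143·0.904762=0.1965; V=0.761905+0.217143+0.196463=1.1755
k=4 src: inc=0.196463, refl=0.196463·0.600000=0.1179; V=0.979048+0.196463+0.117878=1.2934
k=5 load: inc=0.117878, refl=0.117878·0.904762=0.1067; V=1.175510+0.117878+0.106651=1.4000
k=6 src: inc=0.106651, refl=0.106651·0.600000=0.0640; V=1.293388+0.106651+0.063991=1.4640
k=7 load: inc=0.063991, refl=0.063991·0.904762=0.0579; V=1.400039+0.063991+0.057896=1.5219
k=8 src: inc=0.057896, refl=0.057896·0.600000=0.0347; V=1.464030+0.057896+0.034738=1.5567
k=9 load: inc=0.034738, refl=0.034738·0.904762=0.0314; V=1.521926+0.034738+0.031429=1.5881
k=10 src: inc=0.031429, refl=0.031429·0.600000=0.0189; V=1.556664+0.031429+0.018858=1.6070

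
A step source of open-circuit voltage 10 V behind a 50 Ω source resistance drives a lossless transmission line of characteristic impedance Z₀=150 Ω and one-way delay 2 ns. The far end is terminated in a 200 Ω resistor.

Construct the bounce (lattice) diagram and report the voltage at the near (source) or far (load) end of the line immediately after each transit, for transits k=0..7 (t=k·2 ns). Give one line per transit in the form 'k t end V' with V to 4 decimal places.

Γ_L=0.142857, Γ_S=-0.500000; launch V₁=10·150/200=7.500000
k=0 src: V=7.5000
k=1 load: inc=7.500000, refl=7.500000·0.142857=1.0714; V=0.000000+7.500000+1.071429=8.5714
k=2 src: inc=1.071429, refl=1.071429·-0.500000=-0.5357; V=7.500000+1.071429+-0.535714=8.0357
k=3 load: inc=-0.535714, refl=-0.535714·0.142857=-0.0765; V=8.571429+-0.535714+-0.076531=7.9592
k=4 src: inc=-0.076531, refl=-0.076531·-0.500000=0.0383; V=8.035714+-0.076531+0.038265=7.9974
k=5 load: inc=0.038265, refl=0.038265·0.142857=0.0055; V=7.959184+0.038265+0.005466=8.0029
k=6 src: inc=0.005466, refl=0.005466·-0.500000=-0.0027; V=7.997449+0.005466+-0.002733=8.0002
k=7 load: inc=-0.002733, refl=-0.002733·0.142857=-0.0004; V=8.002915+-0.002733+-0.000390=7.9998

0 0 source 7.5000
1 2 load 8.5714
2 4 source 8.0357
3 6 load 7.9592
4 8 source 7.9974
5 10 load 8.0029
6 12 source 8.0002
7 14 load 7.9998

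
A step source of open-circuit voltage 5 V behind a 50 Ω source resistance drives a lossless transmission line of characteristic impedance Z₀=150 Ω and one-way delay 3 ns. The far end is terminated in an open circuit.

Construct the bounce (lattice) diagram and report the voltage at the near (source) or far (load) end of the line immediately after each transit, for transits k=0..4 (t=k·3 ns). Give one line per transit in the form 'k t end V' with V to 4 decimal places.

Γ_L=1.000000, Γ_S=-0.500000; launch V₁=5·150/200=3.750000
k=0 src: V=3.7500
k=1 load: inc=3.750000, refl=3.750000·1.000000=3.7500; V=0.000000+3.750000+3.750000=7.5000
k=2 src: inc=3.750000, refl=3.750000·-0.500000=-1.8750; V=3.750000+3.750000+-1.875000=5.6250
k=3 load: inc=-1.875000, refl=-1.875000·1.000000=-1.8750; V=7.500000+-1.875000+-1.875000=3.7500
k=4 src: inc=-1.875000, refl=-1.875000·-0.500000=0.9375; V=5.625000+-1.875000+0.937500=4.6875

0 0 source 3.7500
1 3 load 7.5000
2 6 source 5.6250
3 9 load 3.7500
4 12 source 4.6875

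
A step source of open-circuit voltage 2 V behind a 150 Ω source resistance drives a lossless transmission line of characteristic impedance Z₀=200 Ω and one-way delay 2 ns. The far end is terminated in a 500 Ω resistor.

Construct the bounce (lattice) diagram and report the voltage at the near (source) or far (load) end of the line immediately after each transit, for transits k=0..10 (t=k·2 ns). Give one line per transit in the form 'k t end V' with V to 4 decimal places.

Γ_L=0.428571, Γ_S=-0.142857; launch V₁=2·200/350=1.142857
k=0 src: V=1.1429
k=1 load: inc=1.142857, refl=1.142857·0.428571=0.4898; V=0.000000+1.142857+0.489796=1.6327
k=2 src: inc=0.489796, refl=0.489796·-0.142857=-0.0700; V=1.142857+0.489796+-0.069971=1.5627
k=3 load: inc=-0.069971, refl=-0.069971·0.428571=-0.0300; V=1.632653+-0.069971+-0.029988=1.5327
k=4 src: inc=-0.029988, refl=-0.029988·-0.142857=0.0043; V=1.562682+-0.029988+0.004284=1.5370
k=5 load: inc=0.004284, refl=0.004284·0.428571=0.0018; V=1.532695+0.004284+0.001836=1.5388
k=6 src: inc=0.001836, refl=0.001836·-0.142857=-0.0003; V=1.536979+0.001836+-0.000262=1.5386
k=7 load: inc=-0.000262, refl=-0.000262·0.428571=-0.0001; V=1.538815+-0.000262+-0.000112=1.5384
k=8 src: inc=-0.000112, refl=-0.000112·-0.142857=0.0000; V=1.538552+-0.000112+0.000016=1.5385
k=9 load: inc=0.000016, refl=0.000016·0.428571=0.0000; V=1.538440+0.000016+0.000007=1.5385
k=10 src: inc=0.000007, refl=0.000007·-0.142857=-0.0000; V=1.538456+0.000007+-0.000001=1.5385

0 0 source 1.1429
1 2 load 1.6327
2 4 source 1.5627
3 6 load 1.5327
4 8 source 1.5370
5 10 load 1.5388
6 12 source 1.5386
7 14 load 1.5384
8 16 source 1.5385
9 18 load 1.5385
10 20 source 1.5385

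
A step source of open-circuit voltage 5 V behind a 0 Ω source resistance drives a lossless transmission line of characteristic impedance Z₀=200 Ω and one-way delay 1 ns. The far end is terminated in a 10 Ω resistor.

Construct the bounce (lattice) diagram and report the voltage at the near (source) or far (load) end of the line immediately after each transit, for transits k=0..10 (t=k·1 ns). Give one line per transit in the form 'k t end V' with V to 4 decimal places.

0 0 source 5.0000
1 1 load 0.4762
2 2 source 5.0000
3 3 load 0.9070
4 4 source 5.0000
5 5 load 1.2968
6 6 source 5.0000
7 7 load 1.6495
8 8 source 5.0000
9 9 load 1.9686
10 10 source 5.0000

Γ_L=-0.904762, Γ_S=-1.000000; launch V₁=5·200/200=5.000000
k=0 src: V=5.0000
k=1 load: inc=5.000000, refl=5.000000·-0.904762=-4.5238; V=0.000000+5.000000+-4.523810=0.4762
k=2 src: inc=-4.523810, refl=-4.523810·-1.000000=4.5238; V=5.000000+-4.523810+4.523810=5.0000
k=3 load: inc=4.523810, refl=4.523810·-0.904762=-4.0930; V=0.476190+4.523810+-4.092971=0.9070
k=4 src: inc=-4.092971, refl=-4.092971·-1.000000=4.0930; V=5.000000+-4.092971+4.092971=5.0000
k=5 load: inc=4.092971, refl=4.092971·-0.904762=-3.7032; V=0.907029+4.092971+-3.703164=1.2968
k=6 src: inc=-3.703164, refl=-3.703164·-1.000000=3.7032; V=5.000000+-3.703164+3.703164=5.0000
k=7 load: inc=3.703164, refl=3.703164·-0.904762=-3.3505; V=1.296836+3.703164+-3.350482=1.6495
k=8 src: inc=-3.350482, refl=-3.350482·-1.000000=3.3505; V=5.000000+-3.350482+3.350482=5.0000
k=9 load: inc=3.350482, refl=3.350482·-0.904762=-3.0314; V=1.649518+3.350482+-3.031388=1.9686
k=10 src: inc=-3.031388, refl=-3.031388·-1.000000=3.0314; V=5.000000+-3.031388+3.031388=5.0000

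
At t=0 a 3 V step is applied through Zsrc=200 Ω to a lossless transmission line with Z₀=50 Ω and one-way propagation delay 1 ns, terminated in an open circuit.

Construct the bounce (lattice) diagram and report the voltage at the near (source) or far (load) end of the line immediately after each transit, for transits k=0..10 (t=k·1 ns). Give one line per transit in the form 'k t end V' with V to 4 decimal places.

Γ_L=1.000000, Γ_S=0.600000; launch V₁=3·50/250=0.600000
k=0 src: V=0.6000
k=1 load: inc=0.600000, refl=0.600000·1.000000=0.6000; V=0.000000+0.600000+0.600000=1.2000
k=2 src: inc=0.600000, refl=0.600000·0.600000=0.3600; V=0.600000+0.600000+0.360000=1.5600
k=3 load: inc=0.360000, refl=0.360000·1.000000=0.3600; V=1.200000+0.360000+0.360000=1.9200
k=4 src: inc=0.360000, refl=0.360000·0.600000=0.2160; V=1.560000+0.360000+0.216000=2.1360
k=5 load: inc=0.216000, refl=0.216000·1.000000=0.2160; V=1.920000+0.216000+0.216000=2.3520
k=6 src: inc=0.216000, refl=0.216000·0.600000=0.1296; V=2.136000+0.216000+0.129600=2.4816
k=7 load: inc=0.129600, refl=0.129600·1.000000=0.1296; V=2.352000+0.129600+0.129600=2.6112
k=8 src: inc=0.129600, refl=0.129600·0.600000=0.0778; V=2.481600+0.129600+0.077760=2.6890
k=9 load: inc=0.077760, refl=0.077760·1.000000=0.0778; V=2.611200+0.077760+0.077760=2.7667
k=10 src: inc=0.077760, refl=0.077760·0.600000=0.0467; V=2.688960+0.077760+0.046656=2.8134

0 0 source 0.6000
1 1 load 1.2000
2 2 source 1.5600
3 3 load 1.9200
4 4 source 2.1360
5 5 load 2.3520
6 6 source 2.4816
7 7 load 2.6112
8 8 source 2.6890
9 9 load 2.7667
10 10 source 2.8134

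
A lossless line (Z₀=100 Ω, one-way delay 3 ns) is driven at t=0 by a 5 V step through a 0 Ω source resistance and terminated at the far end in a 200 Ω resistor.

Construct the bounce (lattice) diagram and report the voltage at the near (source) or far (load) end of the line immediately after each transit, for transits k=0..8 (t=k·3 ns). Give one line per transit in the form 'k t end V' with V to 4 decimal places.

0 0 source 5.0000
1 3 load 6.6667
2 6 source 5.0000
3 9 load 4.4444
4 12 source 5.0000
5 15 load 5.1852
6 18 source 5.0000
7 21 load 4.9383
8 24 source 5.0000

Γ_L=0.333333, Γ_S=-1.000000; launch V₁=5·100/100=5.000000
k=0 src: V=5.0000
k=1 load: inc=5.000000, refl=5.000000·0.333333=1.6667; V=0.000000+5.000000+1.666667=6.6667
k=2 src: inc=1.666667, refl=1.666667·-1.000000=-1.6667; V=5.000000+1.666667+-1.666667=5.0000
k=3 load: inc=-1.666667, refl=-1.666667·0.333333=-0.5556; V=6.666667+-1.666667+-0.555556=4.4444
k=4 src: inc=-0.555556, refl=-0.555556·-1.000000=0.5556; V=5.000000+-0.555556+0.555556=5.0000
k=5 load: inc=0.555556, refl=0.555556·0.333333=0.1852; V=4.444444+0.555556+0.185185=5.1852
k=6 src: inc=0.185185, refl=0.185185·-1.000000=-0.1852; V=5.000000+0.185185+-0.185185=5.0000
k=7 load: inc=-0.185185, refl=-0.185185·0.333333=-0.0617; V=5.185185+-0.185185+-0.061728=4.9383
k=8 src: inc=-0.061728, refl=-0.061728·-1.000000=0.0617; V=5.000000+-0.061728+0.061728=5.0000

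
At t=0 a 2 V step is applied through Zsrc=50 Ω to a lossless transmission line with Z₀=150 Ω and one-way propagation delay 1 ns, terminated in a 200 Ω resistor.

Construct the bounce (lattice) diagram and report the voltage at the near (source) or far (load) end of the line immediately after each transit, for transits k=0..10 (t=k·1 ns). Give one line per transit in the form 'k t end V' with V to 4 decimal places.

0 0 source 1.5000
1 1 load 1.7143
2 2 source 1.6071
3 3 load 1.5918
4 4 source 1.5995
5 5 load 1.6006
6 6 source 1.6000
7 7 load 1.6000
8 8 source 1.6000
9 9 load 1.6000
10 10 source 1.6000

Γ_L=0.142857, Γ_S=-0.500000; launch V₁=2·150/200=1.500000
k=0 src: V=1.5000
k=1 load: inc=1.500000, refl=1.500000·0.142857=0.2143; V=0.000000+1.500000+0.214286=1.7143
k=2 src: inc=0.214286, refl=0.214286·-0.500000=-0.1071; V=1.500000+0.214286+-0.107143=1.6071
k=3 load: inc=-0.107143, refl=-0.107143·0.142857=-0.0153; V=1.714286+-0.107143+-0.015306=1.5918
k=4 src: inc=-0.015306, refl=-0.015306·-0.500000=0.0077; V=1.607143+-0.015306+0.007653=1.5995
k=5 load: inc=0.007653, refl=0.007653·0.142857=0.0011; V=1.591837+0.007653+0.001093=1.6006
k=6 src: inc=0.001093, refl=0.001093·-0.500000=-0.0005; V=1.599490+0.001093+-0.000547=1.6000
k=7 load: inc=-0.000547, refl=-0.000547·0.142857=-0.0001; V=1.600583+-0.000547+-0.000078=1.6000
k=8 src: inc=-0.000078, refl=-0.000078·-0.500000=0.0000; V=1.600036+-0.000078+0.000039=1.6000
k=9 load: inc=0.000039, refl=0.000039·0.142857=0.0000; V=1.599958+0.000039+0.000006=1.6000
k=10 src: inc=0.000006, refl=0.000006·-0.500000=-0.0000; V=1.599997+0.000006+-0.000003=1.6000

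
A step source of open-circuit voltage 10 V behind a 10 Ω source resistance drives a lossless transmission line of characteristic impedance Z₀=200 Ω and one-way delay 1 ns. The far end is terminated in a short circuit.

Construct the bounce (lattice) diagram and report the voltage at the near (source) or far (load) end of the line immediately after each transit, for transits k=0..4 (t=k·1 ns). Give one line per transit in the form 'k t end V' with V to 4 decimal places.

Γ_L=-1.000000, Γ_S=-0.904762; launch V₁=10·200/210=9.523810
k=0 src: V=9.5238
k=1 load: inc=9.523810, refl=9.523810·-1.000000=-9.5238; V=0.000000+9.523810+-9.523810=0.0000
k=2 src: inc=-9.523810, refl=-9.523810·-0.904762=8.6168; V=9.523810+-9.523810+8.616780=8.6168
k=3 load: inc=8.616780, refl=8.616780·-1.000000=-8.6168; V=0.000000+8.616780+-8.616780=0.0000
k=4 src: inc=-8.616780, refl=-8.616780·-0.904762=7.7961; V=8.616780+-8.616780+7.796134=7.7961

0 0 source 9.5238
1 1 load 0.0000
2 2 source 8.6168
3 3 load 0.0000
4 4 source 7.7961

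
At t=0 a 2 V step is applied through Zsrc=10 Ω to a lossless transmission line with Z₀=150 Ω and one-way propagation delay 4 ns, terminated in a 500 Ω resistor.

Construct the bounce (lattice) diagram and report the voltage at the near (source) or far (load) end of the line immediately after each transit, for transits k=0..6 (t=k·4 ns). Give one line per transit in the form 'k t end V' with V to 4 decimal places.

Γ_L=0.538462, Γ_S=-0.875000; launch V₁=2·150/160=1.875000
k=0 src: V=1.8750
k=1 load: inc=1.875000, refl=1.875000·0.538462=1.0096; V=0.000000+1.875000+1.009615=2.8846
k=2 src: inc=1.009615, refl=1.009615·-0.875000=-0.8834; V=1.875000+1.009615+-0.883413=2.0012
k=3 load: inc=-0.883413, refl=-0.883413·0.538462=-0.4757; V=2.884615+-0.883413+-0.475684=1.5255
k=4 src: inc=-0.475684, refl=-0.475684·-0.875000=0.4162; V=2.001202+-0.475684+0.416224=1.9417
k=5 load: inc=0.416224, refl=0.416224·0.538462=0.2241; V=1.525518+0.416224+0.224120=2.1659
k=6 src: inc=0.224120, refl=0.224120·-0.875000=-0.1961; V=1.941741+0.224120+-0.196105=1.9698

0 0 source 1.8750
1 4 load 2.8846
2 8 source 2.0012
3 12 load 1.5255
4 16 source 1.9417
5 20 load 2.1659
6 24 source 1.9698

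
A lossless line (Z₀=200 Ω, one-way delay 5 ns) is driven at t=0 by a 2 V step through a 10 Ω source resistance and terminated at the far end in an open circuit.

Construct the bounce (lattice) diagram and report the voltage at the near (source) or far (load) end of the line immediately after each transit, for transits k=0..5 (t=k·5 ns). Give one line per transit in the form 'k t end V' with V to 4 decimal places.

0 0 source 1.9048
1 5 load 3.8095
2 10 source 2.0862
3 15 load 0.3628
4 20 source 1.9220
5 25 load 3.4813

Γ_L=1.000000, Γ_S=-0.904762; launch V₁=2·200/210=1.904762
k=0 src: V=1.9048
k=1 load: inc=1.904762, refl=1.904762·1.000000=1.9048; V=0.000000+1.904762+1.904762=3.8095
k=2 src: inc=1.904762, refl=1.904762·-0.904762=-1.7234; V=1.904762+1.904762+-1.723356=2.0862
k=3 load: inc=-1.723356, refl=-1.723356·1.000000=-1.7234; V=3.809524+-1.723356+-1.723356=0.3628
k=4 src: inc=-1.723356, refl=-1.723356·-0.904762=1.5592; V=2.086168+-1.723356+1.559227=1.9220
k=5 load: inc=1.559227, refl=1.559227·1.000000=1.5592; V=0.362812+1.559227+1.559227=3.4813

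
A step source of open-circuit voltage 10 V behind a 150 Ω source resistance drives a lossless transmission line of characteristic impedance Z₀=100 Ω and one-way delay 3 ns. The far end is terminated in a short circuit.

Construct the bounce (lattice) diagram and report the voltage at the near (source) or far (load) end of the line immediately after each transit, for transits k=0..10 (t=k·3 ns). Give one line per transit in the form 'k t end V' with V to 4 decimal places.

0 0 source 4.0000
1 3 load 0.0000
2 6 source -0.8000
3 9 load 0.0000
4 12 source 0.1600
5 15 load 0.0000
6 18 source -0.0320
7 21 load 0.0000
8 24 source 0.0064
9 27 load 0.0000
10 30 source -0.0013

Γ_L=-1.000000, Γ_S=0.200000; launch V₁=10·100/250=4.000000
k=0 src: V=4.0000
k=1 load: inc=4.000000, refl=4.000000·-1.000000=-4.0000; V=0.000000+4.000000+-4.000000=0.0000
k=2 src: inc=-4.000000, refl=-4.000000·0.200000=-0.8000; V=4.000000+-4.000000+-0.800000=-0.8000
k=3 load: inc=-0.800000, refl=-0.800000·-1.000000=0.8000; V=0.000000+-0.800000+0.800000=0.0000
k=4 src: inc=0.800000, refl=0.800000·0.200000=0.1600; V=-0.800000+0.800000+0.160000=0.1600
k=5 load: inc=0.160000, refl=0.160000·-1.000000=-0.1600; V=0.000000+0.160000+-0.160000=0.0000
k=6 src: inc=-0.160000, refl=-0.160000·0.200000=-0.0320; V=0.160000+-0.160000+-0.032000=-0.0320
k=7 load: inc=-0.032000, refl=-0.032000·-1.000000=0.0320; V=0.000000+-0.032000+0.032000=0.0000
k=8 src: inc=0.032000, refl=0.032000·0.200000=0.0064; V=-0.032000+0.032000+0.006400=0.0064
k=9 load: inc=0.006400, refl=0.006400·-1.000000=-0.0064; V=0.000000+0.006400+-0.006400=0.0000
k=10 src: inc=-0.006400, refl=-0.006400·0.200000=-0.0013; V=0.006400+-0.006400+-0.001280=-0.0013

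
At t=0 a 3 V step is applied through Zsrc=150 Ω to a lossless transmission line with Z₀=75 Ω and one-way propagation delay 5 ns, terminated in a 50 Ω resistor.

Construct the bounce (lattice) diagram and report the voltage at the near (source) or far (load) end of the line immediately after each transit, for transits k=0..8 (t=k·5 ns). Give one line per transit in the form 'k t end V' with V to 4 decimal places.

0 0 source 1.0000
1 5 load 0.8000
2 10 source 0.7333
3 15 load 0.7467
4 20 source 0.7511
5 25 load 0.7502
6 30 source 0.7499
7 35 load 0.7500
8 40 source 0.7500

Γ_L=-0.200000, Γ_S=0.333333; launch V₁=3·75/225=1.000000
k=0 src: V=1.0000
k=1 load: inc=1.000000, refl=1.000000·-0.200000=-0.2000; V=0.000000+1.000000+-0.200000=0.8000
k=2 src: inc=-0.200000, refl=-0.200000·0.333333=-0.0667; V=1.000000+-0.200000+-0.066667=0.7333
k=3 load: inc=-0.066667, refl=-0.066667·-0.200000=0.0133; V=0.800000+-0.066667+0.013333=0.7467
k=4 src: inc=0.013333, refl=0.013333·0.333333=0.0044; V=0.733333+0.013333+0.004444=0.7511
k=5 load: inc=0.004444, refl=0.004444·-0.200000=-0.0009; V=0.746667+0.004444+-0.000889=0.7502
k=6 src: inc=-0.000889, refl=-0.000889·0.333333=-0.0003; V=0.751111+-0.000889+-0.000296=0.7499
k=7 load: inc=-0.000296, refl=-0.000296·-0.200000=0.0001; V=0.750222+-0.000296+0.000059=0.7500
k=8 src: inc=0.000059, refl=0.000059·0.333333=0.0000; V=0.749926+0.000059+0.000020=0.7500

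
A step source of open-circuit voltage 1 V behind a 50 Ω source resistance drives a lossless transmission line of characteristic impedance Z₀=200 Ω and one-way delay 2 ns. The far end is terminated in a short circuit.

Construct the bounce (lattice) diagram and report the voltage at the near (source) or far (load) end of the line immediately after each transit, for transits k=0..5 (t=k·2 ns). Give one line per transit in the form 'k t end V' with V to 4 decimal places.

0 0 source 0.8000
1 2 load 0.0000
2 4 source 0.4800
3 6 load 0.0000
4 8 source 0.2880
5 10 load 0.0000

Γ_L=-1.000000, Γ_S=-0.600000; launch V₁=1·200/250=0.800000
k=0 src: V=0.8000
k=1 load: inc=0.800000, refl=0.800000·-1.000000=-0.8000; V=0.000000+0.800000+-0.800000=0.0000
k=2 src: inc=-0.800000, refl=-0.800000·-0.600000=0.4800; V=0.800000+-0.800000+0.480000=0.4800
k=3 load: inc=0.480000, refl=0.480000·-1.000000=-0.4800; V=0.000000+0.480000+-0.480000=0.0000
k=4 src: inc=-0.480000, refl=-0.480000·-0.600000=0.2880; V=0.480000+-0.480000+0.288000=0.2880
k=5 load: inc=0.288000, refl=0.288000·-1.000000=-0.2880; V=0.000000+0.288000+-0.288000=0.0000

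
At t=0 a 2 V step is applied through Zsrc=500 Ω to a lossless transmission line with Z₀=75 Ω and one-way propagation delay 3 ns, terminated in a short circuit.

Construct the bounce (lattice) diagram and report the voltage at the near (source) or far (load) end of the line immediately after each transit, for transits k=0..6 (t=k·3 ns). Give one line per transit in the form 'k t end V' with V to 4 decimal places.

Γ_L=-1.000000, Γ_S=0.739130; launch V₁=2·75/575=0.260870
k=0 src: V=0.2609
k=1 load: inc=0.260870, refl=0.260870·-1.000000=-0.2609; V=0.000000+0.260870+-0.260870=0.0000
k=2 src: inc=-0.260870, refl=-0.260870·0.739130=-0.1928; V=0.260870+-0.260870+-0.192817=-0.1928
k=3 load: inc=-0.192817, refl=-0.192817·-1.000000=0.1928; V=0.000000+-0.192817+0.192817=0.0000
k=4 src: inc=0.192817, refl=0.192817·0.739130=0.1425; V=-0.192817+0.192817+0.142517=0.1425
k=5 load: inc=0.142517, refl=0.142517·-1.000000=-0.1425; V=0.000000+0.142517+-0.142517=0.0000
k=6 src: inc=-0.142517, refl=-0.142517·0.739130=-0.1053; V=0.142517+-0.142517+-0.105338=-0.1053

0 0 source 0.2609
1 3 load 0.0000
2 6 source -0.1928
3 9 load 0.0000
4 12 source 0.1425
5 15 load 0.0000
6 18 source -0.1053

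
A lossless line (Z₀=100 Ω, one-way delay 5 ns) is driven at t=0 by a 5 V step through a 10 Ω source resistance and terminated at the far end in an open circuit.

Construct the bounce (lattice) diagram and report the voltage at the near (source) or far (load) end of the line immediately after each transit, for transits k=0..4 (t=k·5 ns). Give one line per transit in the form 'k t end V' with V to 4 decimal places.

0 0 source 4.5455
1 5 load 9.0909
2 10 source 5.3719
3 15 load 1.6529
4 20 source 4.6957

Γ_L=1.000000, Γ_S=-0.818182; launch V₁=5·100/110=4.545455
k=0 src: V=4.5455
k=1 load: inc=4.545455, refl=4.545455·1.000000=4.5455; V=0.000000+4.545455+4.545455=9.0909
k=2 src: inc=4.545455, refl=4.545455·-0.818182=-3.7190; V=4.545455+4.545455+-3.719008=5.3719
k=3 load: inc=-3.719008, refl=-3.719008·1.000000=-3.7190; V=9.090909+-3.719008+-3.719008=1.6529
k=4 src: inc=-3.719008, refl=-3.719008·-0.818182=3.0428; V=5.371901+-3.719008+3.042825=4.6957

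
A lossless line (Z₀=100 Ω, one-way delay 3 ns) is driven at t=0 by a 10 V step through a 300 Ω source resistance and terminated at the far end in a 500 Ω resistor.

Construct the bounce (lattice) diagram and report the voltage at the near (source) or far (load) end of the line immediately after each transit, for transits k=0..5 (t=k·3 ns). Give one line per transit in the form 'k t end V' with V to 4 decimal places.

0 0 source 2.5000
1 3 load 4.1667
2 6 source 5.0000
3 9 load 5.5556
4 12 source 5.8333
5 15 load 6.0185

Γ_L=0.666667, Γ_S=0.500000; launch V₁=10·100/400=2.500000
k=0 src: V=2.5000
k=1 load: inc=2.500000, refl=2.500000·0.666667=1.6667; V=0.000000+2.500000+1.666667=4.1667
k=2 src: inc=1.666667, refl=1.666667·0.500000=0.8333; V=2.500000+1.666667+0.833333=5.0000
k=3 load: inc=0.833333, refl=0.833333·0.666667=0.5556; V=4.166667+0.833333+0.555556=5.5556
k=4 src: inc=0.555556, refl=0.555556·0.500000=0.2778; V=5.000000+0.555556+0.277778=5.8333
k=5 load: inc=0.277778, refl=0.277778·0.666667=0.1852; V=5.555556+0.277778+0.185185=6.0185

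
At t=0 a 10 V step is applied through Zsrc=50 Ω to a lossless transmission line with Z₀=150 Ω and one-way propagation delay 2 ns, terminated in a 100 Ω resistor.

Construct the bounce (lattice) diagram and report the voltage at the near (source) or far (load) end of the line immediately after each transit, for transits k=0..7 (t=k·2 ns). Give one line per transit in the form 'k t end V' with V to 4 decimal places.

0 0 source 7.5000
1 2 load 6.0000
2 4 source 6.7500
3 6 load 6.6000
4 8 source 6.6750
5 10 load 6.6600
6 12 source 6.6675
7 14 load 6.6660

Γ_L=-0.200000, Γ_S=-0.500000; launch V₁=10·150/200=7.500000
k=0 src: V=7.5000
k=1 load: inc=7.500000, refl=7.500000·-0.200000=-1.5000; V=0.000000+7.500000+-1.500000=6.0000
k=2 src: inc=-1.500000, refl=-1.500000·-0.500000=0.7500; V=7.500000+-1.500000+0.750000=6.7500
k=3 load: inc=0.750000, refl=0.750000·-0.200000=-0.1500; V=6.000000+0.750000+-0.150000=6.6000
k=4 src: inc=-0.150000, refl=-0.150000·-0.500000=0.0750; V=6.750000+-0.150000+0.075000=6.6750
k=5 load: inc=0.075000, refl=0.075000·-0.200000=-0.0150; V=6.600000+0.075000+-0.015000=6.6600
k=6 src: inc=-0.015000, refl=-0.015000·-0.500000=0.0075; V=6.675000+-0.015000+0.007500=6.6675
k=7 load: inc=0.007500, refl=0.007500·-0.200000=-0.0015; V=6.660000+0.007500+-0.001500=6.6660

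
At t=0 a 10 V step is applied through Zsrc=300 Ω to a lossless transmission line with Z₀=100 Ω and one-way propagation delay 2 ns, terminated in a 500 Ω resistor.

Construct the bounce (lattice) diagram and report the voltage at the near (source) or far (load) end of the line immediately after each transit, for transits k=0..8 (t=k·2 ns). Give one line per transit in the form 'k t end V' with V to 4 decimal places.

0 0 source 2.5000
1 2 load 4.1667
2 4 source 5.0000
3 6 load 5.5556
4 8 source 5.8333
5 10 load 6.0185
6 12 source 6.1111
7 14 load 6.1728
8 16 source 6.2037

Γ_L=0.666667, Γ_S=0.500000; launch V₁=10·100/400=2.500000
k=0 src: V=2.5000
k=1 load: inc=2.500000, refl=2.500000·0.666667=1.6667; V=0.000000+2.500000+1.666667=4.1667
k=2 src: inc=1.666667, refl=1.666667·0.500000=0.8333; V=2.500000+1.666667+0.833333=5.0000
k=3 load: inc=0.833333, refl=0.833333·0.666667=0.5556; V=4.166667+0.833333+0.555556=5.5556
k=4 src: inc=0.555556, refl=0.555556·0.500000=0.2778; V=5.000000+0.555556+0.277778=5.8333
k=5 load: inc=0.277778, refl=0.277778·0.666667=0.1852; V=5.555556+0.277778+0.185185=6.0185
k=6 src: inc=0.185185, refl=0.185185·0.500000=0.0926; V=5.833333+0.185185+0.092593=6.1111
k=7 load: inc=0.092593, refl=0.092593·0.666667=0.0617; V=6.018519+0.092593+0.061728=6.1728
k=8 src: inc=0.061728, refl=0.061728·0.500000=0.0309; V=6.111111+0.061728+0.030864=6.2037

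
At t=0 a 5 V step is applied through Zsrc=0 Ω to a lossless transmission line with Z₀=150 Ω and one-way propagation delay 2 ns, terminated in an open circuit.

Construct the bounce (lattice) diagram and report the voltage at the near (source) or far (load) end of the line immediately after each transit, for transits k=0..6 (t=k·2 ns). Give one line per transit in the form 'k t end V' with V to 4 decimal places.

Γ_L=1.000000, Γ_S=-1.000000; launch V₁=5·150/150=5.000000
k=0 src: V=5.0000
k=1 load: inc=5.000000, refl=5.000000·1.000000=5.0000; V=0.000000+5.000000+5.000000=10.0000
k=2 src: inc=5.000000, refl=5.000000·-1.000000=-5.0000; V=5.000000+5.000000+-5.000000=5.0000
k=3 load: inc=-5.000000, refl=-5.000000·1.000000=-5.0000; V=10.000000+-5.000000+-5.000000=0.0000
k=4 src: inc=-5.000000, refl=-5.000000·-1.000000=5.0000; V=5.000000+-5.000000+5.000000=5.0000
k=5 load: inc=5.000000, refl=5.000000·1.000000=5.0000; V=0.000000+5.000000+5.000000=10.0000
k=6 src: inc=5.000000, refl=5.000000·-1.000000=-5.0000; V=5.000000+5.000000+-5.000000=5.0000

0 0 source 5.0000
1 2 load 10.0000
2 4 source 5.0000
3 6 load 0.0000
4 8 source 5.0000
5 10 load 10.0000
6 12 source 5.0000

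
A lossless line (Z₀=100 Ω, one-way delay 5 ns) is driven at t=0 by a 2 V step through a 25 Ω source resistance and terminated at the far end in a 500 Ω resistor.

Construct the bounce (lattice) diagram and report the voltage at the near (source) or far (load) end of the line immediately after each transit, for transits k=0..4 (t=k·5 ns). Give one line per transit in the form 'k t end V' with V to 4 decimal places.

Γ_L=0.666667, Γ_S=-0.600000; launch V₁=2·100/125=1.600000
k=0 src: V=1.6000
k=1 load: inc=1.600000, refl=1.600000·0.666667=1.0667; V=0.000000+1.600000+1.066667=2.6667
k=2 src: inc=1.066667, refl=1.066667·-0.600000=-0.6400; V=1.600000+1.066667+-0.640000=2.0267
k=3 load: inc=-0.640000, refl=-0.640000·0.666667=-0.4267; V=2.666667+-0.640000+-0.426667=1.6000
k=4 src: inc=-0.426667, refl=-0.426667·-0.600000=0.2560; V=2.026667+-0.426667+0.256000=1.8560

0 0 source 1.6000
1 5 load 2.6667
2 10 source 2.0267
3 15 load 1.6000
4 20 source 1.8560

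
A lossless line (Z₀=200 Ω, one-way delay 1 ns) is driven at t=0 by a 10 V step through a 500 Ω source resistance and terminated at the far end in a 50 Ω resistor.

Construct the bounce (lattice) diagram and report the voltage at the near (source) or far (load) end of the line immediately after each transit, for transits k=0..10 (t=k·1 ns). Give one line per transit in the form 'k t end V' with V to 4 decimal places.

0 0 source 2.8571
1 1 load 1.1429
2 2 source 0.4082
3 3 load 0.8490
4 4 source 1.0379
5 5 load 0.9245
6 6 source 0.8760
7 7 load 0.9051
8 8 source 0.9176
9 9 load 0.9101
10 10 source 0.9069

Γ_L=-0.600000, Γ_S=0.428571; launch V₁=10·200/700=2.857143
k=0 src: V=2.8571
k=1 load: inc=2.857143, refl=2.857143·-0.600000=-1.7143; V=0.000000+2.857143+-1.714286=1.1429
k=2 src: inc=-1.714286, refl=-1.714286·0.428571=-0.7347; V=2.857143+-1.714286+-0.734694=0.4082
k=3 load: inc=-0.734694, refl=-0.734694·-0.600000=0.4408; V=1.142857+-0.734694+0.440816=0.8490
k=4 src: inc=0.440816, refl=0.440816·0.428571=0.1889; V=0.408163+0.440816+0.188921=1.0379
k=5 load: inc=0.188921, refl=0.188921·-0.600000=-0.1134; V=0.848980+0.188921+-0.113353=0.9245
k=6 src: inc=-0.113353, refl=-0.113353·0.428571=-0.0486; V=1.037901+-0.113353+-0.048580=0.8760
k=7 load: inc=-0.048580, refl=-0.048580·-0.600000=0.0291; V=0.924548+-0.048580+0.029148=0.9051
k=8 src: inc=0.029148, refl=0.029148·0.428571=0.0125; V=0.875968+0.029148+0.012492=0.9176
k=9 load: inc=0.012492, refl=0.012492·-0.600000=-0.0075; V=0.905116+0.012492+-0.007495=0.9101
k=10 src: inc=-0.007495, refl=-0.007495·0.428571=-0.0032; V=0.917608+-0.007495+-0.003212=0.9069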